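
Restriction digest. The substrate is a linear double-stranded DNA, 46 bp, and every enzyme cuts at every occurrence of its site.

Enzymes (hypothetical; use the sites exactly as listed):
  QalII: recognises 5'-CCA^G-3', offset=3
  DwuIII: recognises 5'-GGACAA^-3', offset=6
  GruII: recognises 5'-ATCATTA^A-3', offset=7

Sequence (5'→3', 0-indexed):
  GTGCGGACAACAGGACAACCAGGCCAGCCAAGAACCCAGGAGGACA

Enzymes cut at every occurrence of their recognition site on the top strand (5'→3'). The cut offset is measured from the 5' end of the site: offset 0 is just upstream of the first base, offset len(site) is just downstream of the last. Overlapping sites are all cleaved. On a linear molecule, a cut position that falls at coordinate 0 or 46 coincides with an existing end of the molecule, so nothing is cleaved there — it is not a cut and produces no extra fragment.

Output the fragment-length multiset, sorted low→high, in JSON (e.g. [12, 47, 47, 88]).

[3,5,8,8,10,12]

Per-enzyme occurrences:
  QalII CCAG/3: at [18, 23, 35] ⇒ [21, 26, 38]
  DwuIII GGACAA/6: at [4, 12] ⇒ [10, 18]
  GruII (ATCATTAA, off=7): no sites

All cut coordinates (distinct, sorted): [10, 18, 21, 26, 38]

Fragments:
  [0,10): 10 bp
  [10,18): 8 bp
  [18,21): 3 bp
  [21,26): 5 bp
  [26,38): 12 bp
  [38,46): 8 bp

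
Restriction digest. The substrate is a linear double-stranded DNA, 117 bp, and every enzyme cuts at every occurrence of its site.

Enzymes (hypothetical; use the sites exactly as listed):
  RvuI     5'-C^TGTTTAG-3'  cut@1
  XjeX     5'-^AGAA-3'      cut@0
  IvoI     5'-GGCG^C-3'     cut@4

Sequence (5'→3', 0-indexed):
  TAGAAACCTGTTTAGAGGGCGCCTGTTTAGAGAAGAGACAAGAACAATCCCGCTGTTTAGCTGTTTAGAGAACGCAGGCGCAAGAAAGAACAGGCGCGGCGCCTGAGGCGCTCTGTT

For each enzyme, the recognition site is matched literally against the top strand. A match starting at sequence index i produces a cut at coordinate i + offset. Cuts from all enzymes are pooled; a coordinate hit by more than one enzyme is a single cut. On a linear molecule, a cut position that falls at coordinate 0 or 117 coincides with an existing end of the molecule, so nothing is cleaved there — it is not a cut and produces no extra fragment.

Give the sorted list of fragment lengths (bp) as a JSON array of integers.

[1,2,2,4,5,7,7,7,7,8,9,10,10,12,13,13]

Site scan:
  RvuI CTGTTTAG/1: at [7, 22, 52, 60] ⇒ [8, 23, 53, 61]
  XjeX AGAA/0: at [1, 30, 40, 68, 82, 86] ⇒ [1, 30, 40, 68, 82, 86]
  IvoI GGCGC/4: at [17, 76, 92, 97, 106] ⇒ [21, 80, 96, 101, 110]

Pooled cuts: [1, 8, 21, 23, 30, 40, 53, 61, 68, 80, 82, 86, 96, 101, 110]

Fragment lengths:
  [0,1): 1 bp
  [1,8): 7 bp
  [8,21): 13 bp
  [21,23): 2 bp
  [23,30): 7 bp
  [30,40): 10 bp
  [40,53): 13 bp
  [53,61): 8 bp
  [61,68): 7 bp
  [68,80): 12 bp
  [80,82): 2 bp
  [82,86): 4 bp
  [86,96): 10 bp
  [96,101): 5 bp
  [101,110): 9 bp
  [110,117): 7 bp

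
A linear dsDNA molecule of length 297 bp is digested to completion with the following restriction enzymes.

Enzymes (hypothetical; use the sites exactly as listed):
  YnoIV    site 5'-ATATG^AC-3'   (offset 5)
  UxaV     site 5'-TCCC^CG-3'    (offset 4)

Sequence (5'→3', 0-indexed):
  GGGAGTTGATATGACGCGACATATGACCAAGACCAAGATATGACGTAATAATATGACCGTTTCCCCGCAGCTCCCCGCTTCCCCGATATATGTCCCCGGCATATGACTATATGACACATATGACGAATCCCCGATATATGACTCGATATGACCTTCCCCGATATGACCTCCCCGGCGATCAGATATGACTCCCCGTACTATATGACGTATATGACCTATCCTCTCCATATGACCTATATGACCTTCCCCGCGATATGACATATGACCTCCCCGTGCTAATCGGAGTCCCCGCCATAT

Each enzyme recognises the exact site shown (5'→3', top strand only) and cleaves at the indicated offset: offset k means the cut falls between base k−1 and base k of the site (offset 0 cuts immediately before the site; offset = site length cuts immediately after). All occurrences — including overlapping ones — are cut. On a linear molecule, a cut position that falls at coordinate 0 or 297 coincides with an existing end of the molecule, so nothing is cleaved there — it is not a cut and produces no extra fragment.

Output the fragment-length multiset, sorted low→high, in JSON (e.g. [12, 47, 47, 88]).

Per-enzyme occurrences:
  YnoIV ATATGAC/5: at [8, 20, 37, 50, 100, 108, 117, 135, 145, 160, 182, 199, 208, 226, 235, 252, 259] ⇒ [13, 25, 42, 55, 105, 113, 122, 140, 150, 165, 187, 204, 213, 231, 240, 257, 264]
  UxaV TCCCCG/4: at [61, 71, 79, 92, 127, 154, 168, 189, 244, 267, 285] ⇒ [65, 75, 83, 96, 131, 158, 172, 193, 248, 271, 289]

All cut coordinates (distinct, sorted): [13, 25, 42, 55, 65, 75, 83, 96, 105, 113, 122, 131, 140, 150, 158, 165, 172, 187, 193, 204, 213, 231, 240, 248, 257, 264, 271, 289]

Fragments:
  [0,13): 13 bp
  [13,25): 12 bp
  [25,42): 17 bp
  [42,55): 13 bp
  [55,65): 10 bp
  [65,75): 10 bp
  [75,83): 8 bp
  [83,96): 13 bp
  [96,105): 9 bp
  [105,113): 8 bp
  [113,122): 9 bp
  [122,131): 9 bp
  [131,140): 9 bp
  [140,150): 10 bp
  [150,158): 8 bp
  [158,165): 7 bp
  [165,172): 7 bp
  [172,187): 15 bp
  [187,193): 6 bp
  [193,204): 11 bp
  [204,213): 9 bp
  [213,231): 18 bp
  [231,240): 9 bp
  [240,248): 8 bp
  [248,257): 9 bp
  [257,264): 7 bp
  [264,271): 7 bp
  [271,289): 18 bp
  [289,297): 8 bp

[6,7,7,7,7,8,8,8,8,8,9,9,9,9,9,9,9,10,10,10,11,12,13,13,13,15,17,18,18]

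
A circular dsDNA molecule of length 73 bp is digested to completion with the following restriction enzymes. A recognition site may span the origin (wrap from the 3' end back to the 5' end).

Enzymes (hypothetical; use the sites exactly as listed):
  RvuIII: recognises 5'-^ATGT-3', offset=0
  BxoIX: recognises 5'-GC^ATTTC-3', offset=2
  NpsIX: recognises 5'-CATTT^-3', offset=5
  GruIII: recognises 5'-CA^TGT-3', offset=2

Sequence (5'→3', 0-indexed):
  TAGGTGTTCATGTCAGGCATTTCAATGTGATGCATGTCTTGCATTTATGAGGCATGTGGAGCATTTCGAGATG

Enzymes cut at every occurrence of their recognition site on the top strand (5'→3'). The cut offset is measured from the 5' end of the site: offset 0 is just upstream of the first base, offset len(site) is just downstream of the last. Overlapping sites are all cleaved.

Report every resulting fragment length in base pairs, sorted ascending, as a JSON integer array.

[1,1,1,2,4,4,4,7,8,8,9,12,12]

Scan for sites:
  RvuIII ATGT/0: at [9, 24, 33, 53, 70] ⇒ [9, 24, 33, 53, 70]
  BxoIX GCATTTC/2: at [16, 60] ⇒ [18, 62]
  NpsIX CATTT/5: at [17, 41, 61] ⇒ [22, 46, 66]
  GruIII CATGT/2: at [8, 32, 52] ⇒ [10, 34, 54]

All cut coordinates (distinct, sorted): [9, 10, 18, 22, 24, 33, 34, 46, 53, 54, 62, 66, 70]

Fragments:
  9→10: 1 bp
  10→18: 8 bp
  18→22: 4 bp
  22→24: 2 bp
  24→33: 9 bp
  33→34: 1 bp
  34→46: 12 bp
  46→53: 7 bp
  53→54: 1 bp
  54→62: 8 bp
  62→66: 4 bp
  66→70: 4 bp
  70→9 (wrap): 73-70+9 = 12 bp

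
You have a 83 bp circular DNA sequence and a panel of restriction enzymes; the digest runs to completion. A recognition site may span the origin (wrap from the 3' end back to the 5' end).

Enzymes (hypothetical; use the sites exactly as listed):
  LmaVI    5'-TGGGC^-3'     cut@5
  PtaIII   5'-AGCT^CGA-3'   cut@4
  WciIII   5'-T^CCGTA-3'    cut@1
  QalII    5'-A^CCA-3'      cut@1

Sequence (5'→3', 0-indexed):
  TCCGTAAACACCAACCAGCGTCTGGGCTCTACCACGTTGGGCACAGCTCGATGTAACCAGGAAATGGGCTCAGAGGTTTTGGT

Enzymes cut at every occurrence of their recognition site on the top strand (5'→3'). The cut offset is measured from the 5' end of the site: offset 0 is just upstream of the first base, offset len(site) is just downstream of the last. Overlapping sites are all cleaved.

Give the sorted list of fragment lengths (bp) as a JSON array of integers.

Scan for sites:
  LmaVI TGGGC/5: at [22, 37, 64] ⇒ [27, 42, 69]
  PtaIII AGCTCGA/4: at [44] ⇒ [48]
  WciIII TCCGTA/1: at [0] ⇒ [1]
  QalII ACCA/1: at [9, 13, 30, 55] ⇒ [10, 14, 31, 56]

All cut coordinates (distinct, sorted): [1, 10, 14, 27, 31, 42, 48, 56, 69]

Fragments:
  1→10: 9 bp
  10→14: 4 bp
  14→27: 13 bp
  27→31: 4 bp
  31→42: 11 bp
  42→48: 6 bp
  48→56: 8 bp
  56→69: 13 bp
  69→1 (wrap): 83-69+1 = 15 bp

[4,4,6,8,9,11,13,13,15]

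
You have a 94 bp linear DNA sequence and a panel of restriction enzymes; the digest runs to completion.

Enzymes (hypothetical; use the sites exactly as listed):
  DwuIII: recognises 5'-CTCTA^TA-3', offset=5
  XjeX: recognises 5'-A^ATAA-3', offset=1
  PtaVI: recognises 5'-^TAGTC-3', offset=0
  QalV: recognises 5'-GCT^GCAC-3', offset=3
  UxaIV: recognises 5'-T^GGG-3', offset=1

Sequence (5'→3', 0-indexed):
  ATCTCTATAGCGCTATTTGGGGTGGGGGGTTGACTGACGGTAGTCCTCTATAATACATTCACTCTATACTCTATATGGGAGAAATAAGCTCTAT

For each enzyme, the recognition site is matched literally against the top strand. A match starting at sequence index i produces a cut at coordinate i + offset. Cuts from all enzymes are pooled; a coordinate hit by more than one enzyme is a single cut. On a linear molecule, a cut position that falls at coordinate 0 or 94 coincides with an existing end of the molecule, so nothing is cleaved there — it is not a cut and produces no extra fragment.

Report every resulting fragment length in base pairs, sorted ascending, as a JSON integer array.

Scan for sites:
  DwuIII CTCTATA/5: at [2, 45, 61, 68] ⇒ [7, 50, 66, 73]
  XjeX AATAA/1: at [82] ⇒ [83]
  PtaVI TAGTC/0: at [40] ⇒ [40]
  QalV (GCTGCAC, off=3): no sites
  UxaIV TGGG/1: at [17, 22, 75] ⇒ [18, 23, 76]

All cut coordinates (distinct, sorted): [7, 18, 23, 40, 50, 66, 73, 76, 83]

Fragment lengths:
  [0,7): 7 bp
  [7,18): 11 bp
  [18,23): 5 bp
  [23,40): 17 bp
  [40,50): 10 bp
  [50,66): 16 bp
  [66,73): 7 bp
  [73,76): 3 bp
  [76,83): 7 bp
  [83,94): 11 bp

[3,5,7,7,7,10,11,11,16,17]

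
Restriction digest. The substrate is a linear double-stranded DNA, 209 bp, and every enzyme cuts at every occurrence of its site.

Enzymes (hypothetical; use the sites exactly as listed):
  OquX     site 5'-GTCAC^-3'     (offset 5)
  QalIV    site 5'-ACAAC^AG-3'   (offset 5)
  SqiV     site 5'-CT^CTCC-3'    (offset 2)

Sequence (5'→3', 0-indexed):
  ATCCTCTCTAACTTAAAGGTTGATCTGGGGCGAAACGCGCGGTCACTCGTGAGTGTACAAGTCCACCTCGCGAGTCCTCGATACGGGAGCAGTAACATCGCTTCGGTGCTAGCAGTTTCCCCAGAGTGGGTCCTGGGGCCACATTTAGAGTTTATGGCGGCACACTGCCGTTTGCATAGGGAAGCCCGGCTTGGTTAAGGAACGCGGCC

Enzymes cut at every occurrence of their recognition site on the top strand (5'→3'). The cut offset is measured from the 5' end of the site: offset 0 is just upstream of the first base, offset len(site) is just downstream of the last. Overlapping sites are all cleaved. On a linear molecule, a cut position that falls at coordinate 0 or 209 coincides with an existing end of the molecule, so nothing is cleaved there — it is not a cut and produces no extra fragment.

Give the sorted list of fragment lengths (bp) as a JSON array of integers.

Scan for sites:
  OquX GTCAC/5: at [41] ⇒ [46]
  QalIV (ACAACAG, off=5): no sites
  SqiV (CTCTCC, off=2): no sites

Pooled cuts: [46]

Fragments:
  [0,46): 46 bp
  [46,209): 163 bp

[46,163]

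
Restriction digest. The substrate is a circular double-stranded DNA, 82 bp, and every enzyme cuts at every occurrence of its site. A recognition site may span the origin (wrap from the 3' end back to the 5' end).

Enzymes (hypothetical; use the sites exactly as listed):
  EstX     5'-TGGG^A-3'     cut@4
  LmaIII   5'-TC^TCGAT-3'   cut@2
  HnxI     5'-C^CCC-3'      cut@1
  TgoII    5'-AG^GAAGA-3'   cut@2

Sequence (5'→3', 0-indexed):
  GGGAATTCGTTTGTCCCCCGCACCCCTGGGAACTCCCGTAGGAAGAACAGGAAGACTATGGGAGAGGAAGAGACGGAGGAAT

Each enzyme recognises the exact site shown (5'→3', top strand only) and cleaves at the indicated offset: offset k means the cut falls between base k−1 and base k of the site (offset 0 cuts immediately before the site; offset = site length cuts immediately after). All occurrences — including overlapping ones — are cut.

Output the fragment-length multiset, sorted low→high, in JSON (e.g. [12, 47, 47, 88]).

[1,4,7,7,9,11,12,12,19]

Site scan:
  EstX TGGGA/4: at [26, 58, 81] ⇒ [3, 30, 62]
  LmaIII (TCTCGAT, off=2): no sites
  HnxI CCCC/1: at [14, 15, 22] ⇒ [15, 16, 23]
  TgoII AGGAAGA/2: at [39, 48, 64] ⇒ [41, 50, 66]

All cut coordinates (distinct, sorted): [3, 15, 16, 23, 30, 41, 50, 62, 66]

Fragment lengths:
  3→15: 12 bp
  15→16: 1 bp
  16→23: 7 bp
  23→30: 7 bp
  30→41: 11 bp
  41→50: 9 bp
  50→62: 12 bp
  62→66: 4 bp
  66→3 (wrap): 82-66+3 = 19 bp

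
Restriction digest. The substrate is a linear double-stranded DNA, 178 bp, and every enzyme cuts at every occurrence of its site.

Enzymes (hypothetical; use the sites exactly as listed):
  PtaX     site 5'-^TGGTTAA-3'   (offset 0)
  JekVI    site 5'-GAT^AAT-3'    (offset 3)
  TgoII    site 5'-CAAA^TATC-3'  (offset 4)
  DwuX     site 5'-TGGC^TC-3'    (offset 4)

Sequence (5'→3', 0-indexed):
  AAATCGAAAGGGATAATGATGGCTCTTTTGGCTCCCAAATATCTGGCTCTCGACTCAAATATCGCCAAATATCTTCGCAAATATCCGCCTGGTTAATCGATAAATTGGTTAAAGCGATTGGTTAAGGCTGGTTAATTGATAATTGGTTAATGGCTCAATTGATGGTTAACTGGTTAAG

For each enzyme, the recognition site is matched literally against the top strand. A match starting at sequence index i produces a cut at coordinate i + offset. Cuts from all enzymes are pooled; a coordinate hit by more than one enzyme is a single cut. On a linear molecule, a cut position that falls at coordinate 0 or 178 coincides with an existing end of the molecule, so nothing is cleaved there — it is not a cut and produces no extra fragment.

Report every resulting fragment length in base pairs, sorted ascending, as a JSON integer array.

Per-enzyme occurrences:
  PtaX (TGGTTAA, off=0): starts [89, 105, 118, 128, 143, 162, 170] → cuts [89, 105, 118, 128, 143, 162, 170]
  JekVI (GATAAT, off=3): starts [11, 137] → cuts [14, 140]
  TgoII (CAAATATC, off=4): starts [35, 55, 65, 77] → cuts [39, 59, 69, 81]
  DwuX (TGGCTC, off=4): starts [19, 28, 43, 150] → cuts [23, 32, 47, 154]

Pooled cuts: [14, 23, 32, 39, 47, 59, 69, 81, 89, 105, 118, 128, 140, 143, 154, 162, 170]

Fragment lengths:
  [0,14): 14 bp
  [14,23): 9 bp
  [23,32): 9 bp
  [32,39): 7 bp
  [39,47): 8 bp
  [47,59): 12 bp
  [59,69): 10 bp
  [69,81): 12 bp
  [81,89): 8 bp
  [89,105): 16 bp
  [105,118): 13 bp
  [118,128): 10 bp
  [128,140): 12 bp
  [140,143): 3 bp
  [143,154): 11 bp
  [154,162): 8 bp
  [162,170): 8 bp
  [170,178): 8 bp

[3,7,8,8,8,8,8,9,9,10,10,11,12,12,12,13,14,16]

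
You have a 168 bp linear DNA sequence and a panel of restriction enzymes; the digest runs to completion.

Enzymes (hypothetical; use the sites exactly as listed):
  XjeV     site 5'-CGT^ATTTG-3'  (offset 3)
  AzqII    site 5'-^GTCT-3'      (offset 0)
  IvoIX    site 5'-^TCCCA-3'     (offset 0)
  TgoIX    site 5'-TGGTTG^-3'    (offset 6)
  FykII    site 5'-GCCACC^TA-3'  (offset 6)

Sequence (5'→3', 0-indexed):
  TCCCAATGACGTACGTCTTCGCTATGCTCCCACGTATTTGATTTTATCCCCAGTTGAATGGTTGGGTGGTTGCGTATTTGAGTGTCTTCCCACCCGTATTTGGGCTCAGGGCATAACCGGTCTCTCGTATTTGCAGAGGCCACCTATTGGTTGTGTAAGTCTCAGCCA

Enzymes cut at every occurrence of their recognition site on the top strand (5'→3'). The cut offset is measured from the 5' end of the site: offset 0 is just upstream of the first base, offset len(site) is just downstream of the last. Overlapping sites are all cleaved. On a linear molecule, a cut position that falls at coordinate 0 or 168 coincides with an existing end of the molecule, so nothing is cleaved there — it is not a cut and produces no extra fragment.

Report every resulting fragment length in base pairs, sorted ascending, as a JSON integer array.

[3,4,5,8,8,8,9,9,10,10,13,14,16,22,29]

Site scan:
  XjeV CGTATTTG/3: at [32, 72, 94, 125] ⇒ [35, 75, 97, 128]
  AzqII GTCT/0: at [14, 83, 119, 158] ⇒ [14, 83, 119, 158]
  IvoIX TCCCA/0: at [0, 27, 87] ⇒ [27, 87] (position 0 is a terminus of the linear molecule — no cut)
  TgoIX TGGTTG/6: at [58, 66, 147] ⇒ [64, 72, 153]
  FykII GCCACCTA/6: at [138] ⇒ [144]

Pooled cuts: [14, 27, 35, 64, 72, 75, 83, 87, 97, 119, 128, 144, 153, 158]

Fragment lengths:
  [0,14): 14 bp
  [14,27): 13 bp
  [27,35): 8 bp
  [35,64): 29 bp
  [64,72): 8 bp
  [72,75): 3 bp
  [75,83): 8 bp
  [83,87): 4 bp
  [87,97): 10 bp
  [97,119): 22 bp
  [119,128): 9 bp
  [128,144): 16 bp
  [144,153): 9 bp
  [153,158): 5 bp
  [158,168): 10 bp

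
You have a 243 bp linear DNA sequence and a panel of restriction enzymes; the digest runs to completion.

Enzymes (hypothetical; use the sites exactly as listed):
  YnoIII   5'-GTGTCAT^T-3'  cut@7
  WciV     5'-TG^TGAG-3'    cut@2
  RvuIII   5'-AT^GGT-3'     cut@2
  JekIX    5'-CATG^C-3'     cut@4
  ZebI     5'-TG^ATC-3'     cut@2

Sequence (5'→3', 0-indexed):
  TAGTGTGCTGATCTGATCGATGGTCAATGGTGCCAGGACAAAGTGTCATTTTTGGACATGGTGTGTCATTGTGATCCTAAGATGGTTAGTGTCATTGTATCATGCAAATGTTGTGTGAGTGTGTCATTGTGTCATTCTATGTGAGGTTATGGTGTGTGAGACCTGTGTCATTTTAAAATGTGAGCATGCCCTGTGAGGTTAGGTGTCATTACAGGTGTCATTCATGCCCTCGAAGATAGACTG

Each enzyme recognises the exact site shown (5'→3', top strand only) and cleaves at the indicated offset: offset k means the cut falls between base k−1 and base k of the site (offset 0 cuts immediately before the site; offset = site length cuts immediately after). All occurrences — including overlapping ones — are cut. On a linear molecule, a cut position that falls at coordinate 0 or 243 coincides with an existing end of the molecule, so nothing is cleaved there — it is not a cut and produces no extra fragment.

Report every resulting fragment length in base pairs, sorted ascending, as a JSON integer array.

Scan for sites:
  YnoIII GTGTCATT/7: at [42, 62, 88, 120, 128, 164, 202, 214] ⇒ [49, 69, 95, 127, 135, 171, 209, 221]
  WciV TGTGAG/2: at [113, 139, 154, 178, 191] ⇒ [115, 141, 156, 180, 193]
  RvuIII ATGGT/2: at [19, 26, 57, 81, 148] ⇒ [21, 28, 59, 83, 150]
  JekIX CATGC/4: at [100, 184, 222] ⇒ [104, 188, 226]
  ZebI TGATC/2: at [8, 13, 71] ⇒ [10, 15, 73]

Pooled cuts: [10, 15, 21, 28, 49, 59, 69, 73, 83, 95, 104, 115, 127, 135, 141, 150, 156, 171, 180, 188, 193, 209, 221, 226]

Fragment lengths:
  [0,10): 10 bp
  [10,15): 5 bp
  [15,21): 6 bp
  [21,28): 7 bp
  [28,49): 21 bp
  [49,59): 10 bp
  [59,69): 10 bp
  [69,73): 4 bp
  [73,83): 10 bp
  [83,95): 12 bp
  [95,104): 9 bp
  [104,115): 11 bp
  [115,127): 12 bp
  [127,135): 8 bp
  [135,141): 6 bp
  [141,150): 9 bp
  [150,156): 6 bp
  [156,171): 15 bp
  [171,180): 9 bp
  [180,188): 8 bp
  [188,193): 5 bp
  [193,209): 16 bp
  [209,221): 12 bp
  [221,226): 5 bp
  [226,243): 17 bp

[4,5,5,5,6,6,6,7,8,8,9,9,9,10,10,10,10,11,12,12,12,15,16,17,21]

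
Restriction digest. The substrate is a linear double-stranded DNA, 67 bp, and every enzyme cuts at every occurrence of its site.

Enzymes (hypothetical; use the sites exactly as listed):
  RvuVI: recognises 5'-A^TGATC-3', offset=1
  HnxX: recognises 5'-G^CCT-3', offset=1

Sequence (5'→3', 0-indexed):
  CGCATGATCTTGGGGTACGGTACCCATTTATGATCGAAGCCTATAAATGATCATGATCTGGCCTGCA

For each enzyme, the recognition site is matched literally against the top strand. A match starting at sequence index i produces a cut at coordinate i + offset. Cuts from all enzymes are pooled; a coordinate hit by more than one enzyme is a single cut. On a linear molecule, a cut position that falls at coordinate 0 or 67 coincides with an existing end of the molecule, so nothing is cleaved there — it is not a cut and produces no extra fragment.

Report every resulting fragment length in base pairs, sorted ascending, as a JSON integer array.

Per-enzyme occurrences:
  RvuVI ATGATC/1: at [3, 29, 46, 52] ⇒ [4, 30, 47, 53]
  HnxX GCCT/1: at [38, 60] ⇒ [39, 61]

Pooled cuts: [4, 30, 39, 47, 53, 61]

Fragments:
  [0,4): 4 bp
  [4,30): 26 bp
  [30,39): 9 bp
  [39,47): 8 bp
  [47,53): 6 bp
  [53,61): 8 bp
  [61,67): 6 bp

[4,6,6,8,8,9,26]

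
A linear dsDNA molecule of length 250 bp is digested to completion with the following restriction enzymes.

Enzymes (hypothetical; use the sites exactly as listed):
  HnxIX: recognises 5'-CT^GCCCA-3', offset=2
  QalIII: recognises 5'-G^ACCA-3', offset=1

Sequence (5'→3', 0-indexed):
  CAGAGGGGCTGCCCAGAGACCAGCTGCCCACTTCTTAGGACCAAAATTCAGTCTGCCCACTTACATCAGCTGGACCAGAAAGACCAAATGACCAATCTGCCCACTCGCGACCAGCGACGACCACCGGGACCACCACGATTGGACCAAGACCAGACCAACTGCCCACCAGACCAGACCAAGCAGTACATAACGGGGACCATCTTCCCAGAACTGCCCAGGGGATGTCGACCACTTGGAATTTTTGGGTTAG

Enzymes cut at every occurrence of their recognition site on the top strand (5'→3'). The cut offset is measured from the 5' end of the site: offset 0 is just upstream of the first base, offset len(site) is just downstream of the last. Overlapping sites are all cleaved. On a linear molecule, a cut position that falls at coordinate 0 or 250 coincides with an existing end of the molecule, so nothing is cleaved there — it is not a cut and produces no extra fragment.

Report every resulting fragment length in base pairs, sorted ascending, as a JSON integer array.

Scan for sites:
  HnxIX CTGCCCA/2: at [8, 23, 52, 96, 158, 210] ⇒ [10, 25, 54, 98, 160, 212]
  QalIII GACCA/1: at [17, 38, 72, 81, 89, 108, 118, 127, 141, 147, 152, 168, 173, 194, 226] ⇒ [18, 39, 73, 82, 90, 109, 119, 128, 142, 148, 153, 169, 174, 195, 227]

Pooled cuts: [10, 18, 25, 39, 54, 73, 82, 90, 98, 109, 119, 128, 142, 148, 153, 160, 169, 174, 195, 212, 227]

Fragment lengths:
  [0,10): 10 bp
  [10,18): 8 bp
  [18,25): 7 bp
  [25,39): 14 bp
  [39,54): 15 bp
  [54,73): 19 bp
  [73,82): 9 bp
  [82,90): 8 bp
  [90,98): 8 bp
  [98,109): 11 bp
  [109,119): 10 bp
  [119,128): 9 bp
  [128,142): 14 bp
  [142,148): 6 bp
  [148,153): 5 bp
  [153,160): 7 bp
  [160,169): 9 bp
  [169,174): 5 bp
  [174,195): 21 bp
  [195,212): 17 bp
  [212,227): 15 bp
  [227,250): 23 bp

[5,5,6,7,7,8,8,8,9,9,9,10,10,11,14,14,15,15,17,19,21,23]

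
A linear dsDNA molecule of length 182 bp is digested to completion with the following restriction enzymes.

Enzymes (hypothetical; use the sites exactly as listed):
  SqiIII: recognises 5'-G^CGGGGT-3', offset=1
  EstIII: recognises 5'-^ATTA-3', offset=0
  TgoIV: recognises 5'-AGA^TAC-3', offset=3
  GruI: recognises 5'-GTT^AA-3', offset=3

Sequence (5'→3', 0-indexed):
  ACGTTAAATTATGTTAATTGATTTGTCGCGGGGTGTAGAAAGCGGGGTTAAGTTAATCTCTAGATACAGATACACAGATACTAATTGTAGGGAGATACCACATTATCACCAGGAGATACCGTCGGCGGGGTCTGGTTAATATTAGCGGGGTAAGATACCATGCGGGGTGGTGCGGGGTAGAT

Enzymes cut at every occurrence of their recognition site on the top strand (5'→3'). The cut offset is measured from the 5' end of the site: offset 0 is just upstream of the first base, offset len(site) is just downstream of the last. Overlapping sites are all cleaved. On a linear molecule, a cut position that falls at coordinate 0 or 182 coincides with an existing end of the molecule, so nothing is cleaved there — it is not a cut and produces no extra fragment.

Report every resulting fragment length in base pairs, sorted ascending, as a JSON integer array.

[2,3,5,5,5,6,6,7,7,8,8,9,10,10,10,10,12,13,14,15,17]

Site scan:
  SqiIII GCGGGGT/1: at [27, 41, 124, 144, 161, 171] ⇒ [28, 42, 125, 145, 162, 172]
  EstIII ATTA/0: at [7, 101, 140] ⇒ [7, 101, 140]
  TgoIV AGATAC/3: at [61, 67, 75, 92, 113, 152] ⇒ [64, 70, 78, 95, 116, 155]
  GruI GTTAA/3: at [2, 12, 46, 51, 134] ⇒ [5, 15, 49, 54, 137]

Pooled cuts: [5, 7, 15, 28, 42, 49, 54, 64, 70, 78, 95, 101, 116, 125, 137, 140, 145, 155, 162, 172]

Fragments:
  [0,5): 5 bp
  [5,7): 2 bp
  [7,15): 8 bp
  [15,28): 13 bp
  [28,42): 14 bp
  [42,49): 7 bp
  [49,54): 5 bp
  [54,64): 10 bp
  [64,70): 6 bp
  [70,78): 8 bp
  [78,95): 17 bp
  [95,101): 6 bp
  [101,116): 15 bp
  [116,125): 9 bp
  [125,137): 12 bp
  [137,140): 3 bp
  [140,145): 5 bp
  [145,155): 10 bp
  [155,162): 7 bp
  [162,172): 10 bp
  [172,182): 10 bp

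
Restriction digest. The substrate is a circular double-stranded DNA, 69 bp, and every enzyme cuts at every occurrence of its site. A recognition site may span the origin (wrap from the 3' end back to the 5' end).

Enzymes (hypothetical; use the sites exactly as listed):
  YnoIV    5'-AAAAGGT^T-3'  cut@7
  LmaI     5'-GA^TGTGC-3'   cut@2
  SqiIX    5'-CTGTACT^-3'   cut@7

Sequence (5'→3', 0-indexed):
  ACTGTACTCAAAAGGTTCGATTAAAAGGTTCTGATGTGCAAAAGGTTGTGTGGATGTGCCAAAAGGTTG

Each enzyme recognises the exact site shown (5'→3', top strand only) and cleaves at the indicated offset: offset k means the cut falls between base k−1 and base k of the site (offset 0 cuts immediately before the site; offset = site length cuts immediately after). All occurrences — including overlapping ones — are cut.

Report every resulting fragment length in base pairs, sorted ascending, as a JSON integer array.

[5,8,8,10,12,13,13]

Per-enzyme occurrences:
  YnoIV (AAAAGGTT, off=7): starts [9, 22, 39, 60] → cuts [16, 29, 46, 67]
  LmaI (GATGTGC, off=2): starts [32, 52] → cuts [34, 54]
  SqiIX (CTGTACT, off=7): starts [1] → cuts [8]

All cut coordinates (distinct, sorted): [8, 16, 29, 34, 46, 54, 67]

Fragment lengths:
  8→16: 8 bp
  16→29: 13 bp
  29→34: 5 bp
  34→46: 12 bp
  46→54: 8 bp
  54→67: 13 bp
  67→8 (wrap): 69-67+8 = 10 bp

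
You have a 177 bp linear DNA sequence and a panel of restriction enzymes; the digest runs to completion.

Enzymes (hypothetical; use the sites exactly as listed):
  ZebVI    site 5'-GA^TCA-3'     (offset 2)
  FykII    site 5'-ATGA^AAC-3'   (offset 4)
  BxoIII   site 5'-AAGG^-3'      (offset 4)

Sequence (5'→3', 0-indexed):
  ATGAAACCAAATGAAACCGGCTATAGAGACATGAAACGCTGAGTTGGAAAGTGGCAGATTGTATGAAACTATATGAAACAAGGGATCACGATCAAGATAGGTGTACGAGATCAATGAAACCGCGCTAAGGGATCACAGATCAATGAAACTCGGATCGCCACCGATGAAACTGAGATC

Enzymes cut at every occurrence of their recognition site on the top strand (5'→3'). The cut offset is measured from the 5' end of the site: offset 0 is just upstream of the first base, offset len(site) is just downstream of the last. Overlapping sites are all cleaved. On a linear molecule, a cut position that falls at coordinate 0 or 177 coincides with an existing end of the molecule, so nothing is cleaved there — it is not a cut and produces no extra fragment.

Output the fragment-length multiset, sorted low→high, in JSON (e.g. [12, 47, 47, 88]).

Per-enzyme occurrences:
  ZebVI (GATCA, off=2): starts [83, 89, 108, 130, 137] → cuts [85, 91, 110, 132, 139]
  FykII (ATGAAAC, off=4): starts [0, 10, 30, 62, 72, 113, 142, 163] → cuts [4, 14, 34, 66, 76, 117, 146, 167]
  BxoIII (AAGG, off=4): starts [79, 126] → cuts [83, 130]

All cut coordinates (distinct, sorted): [4, 14, 34, 66, 76, 83, 85, 91, 110, 117, 130, 132, 139, 146, 167]

Fragments:
  [0,4): 4 bp
  [4,14): 10 bp
  [14,34): 20 bp
  [34,66): 32 bp
  [66,76): 10 bp
  [76,83): 7 bp
  [83,85): 2 bp
  [85,91): 6 bp
  [91,110): 19 bp
  [110,117): 7 bp
  [117,130): 13 bp
  [130,132): 2 bp
  [132,139): 7 bp
  [139,146): 7 bp
  [146,167): 21 bp
  [167,177): 10 bp

[2,2,4,6,7,7,7,7,10,10,10,13,19,20,21,32]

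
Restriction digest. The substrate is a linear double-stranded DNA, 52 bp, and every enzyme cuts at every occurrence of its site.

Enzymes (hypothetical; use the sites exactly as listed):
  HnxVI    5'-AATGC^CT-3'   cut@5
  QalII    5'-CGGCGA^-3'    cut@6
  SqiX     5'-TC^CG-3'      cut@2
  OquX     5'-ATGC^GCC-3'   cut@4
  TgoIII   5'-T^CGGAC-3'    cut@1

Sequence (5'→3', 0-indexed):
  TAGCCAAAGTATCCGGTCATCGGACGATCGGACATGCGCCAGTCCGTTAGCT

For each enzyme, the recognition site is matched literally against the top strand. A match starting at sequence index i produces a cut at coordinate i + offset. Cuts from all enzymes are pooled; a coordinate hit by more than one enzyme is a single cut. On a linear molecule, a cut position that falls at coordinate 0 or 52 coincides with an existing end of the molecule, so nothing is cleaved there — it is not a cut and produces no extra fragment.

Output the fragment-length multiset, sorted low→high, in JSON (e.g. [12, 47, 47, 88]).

[7,7,8,8,9,13]

Scan for sites:
  HnxVI (AATGCCT, off=5): no sites
  QalII (CGGCGA, off=6): no sites
  SqiX (TCCG, off=2): starts [11, 42] → cuts [13, 44]
  OquX (ATGCGCC, off=4): starts [33] → cuts [37]
  TgoIII (TCGGAC, off=1): starts [19, 27] → cuts [20, 28]

All cut coordinates (distinct, sorted): [13, 20, 28, 37, 44]

Fragment lengths:
  [0,13): 13 bp
  [13,20): 7 bp
  [20,28): 8 bp
  [28,37): 9 bp
  [37,44): 7 bp
  [44,52): 8 bp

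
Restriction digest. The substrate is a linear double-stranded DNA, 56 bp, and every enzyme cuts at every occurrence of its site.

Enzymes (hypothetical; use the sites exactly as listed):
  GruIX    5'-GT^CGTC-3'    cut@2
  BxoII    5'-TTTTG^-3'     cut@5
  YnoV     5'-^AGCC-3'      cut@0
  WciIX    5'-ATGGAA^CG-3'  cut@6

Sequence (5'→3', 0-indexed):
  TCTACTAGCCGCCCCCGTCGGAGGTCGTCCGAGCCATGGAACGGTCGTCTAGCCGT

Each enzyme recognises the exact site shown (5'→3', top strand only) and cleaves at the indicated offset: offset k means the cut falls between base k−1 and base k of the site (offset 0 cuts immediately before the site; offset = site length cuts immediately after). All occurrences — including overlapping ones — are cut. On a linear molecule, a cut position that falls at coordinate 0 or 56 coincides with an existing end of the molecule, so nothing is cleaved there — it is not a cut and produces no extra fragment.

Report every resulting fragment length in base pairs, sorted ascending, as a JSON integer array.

[4,5,6,6,6,10,19]

Per-enzyme occurrences:
  GruIX (GTCGTC, off=2): starts [23, 43] → cuts [25, 45]
  BxoII (TTTTG, off=5): no sites
  YnoV (AGCC, off=0): starts [6, 31, 50] → cuts [6, 31, 50]
  WciIX (ATGGAACG, off=6): starts [35] → cuts [41]

All cut coordinates (distinct, sorted): [6, 25, 31, 41, 45, 50]

Fragment lengths:
  [0,6): 6 bp
  [6,25): 19 bp
  [25,31): 6 bp
  [31,41): 10 bp
  [41,45): 4 bp
  [45,50): 5 bp
  [50,56): 6 bp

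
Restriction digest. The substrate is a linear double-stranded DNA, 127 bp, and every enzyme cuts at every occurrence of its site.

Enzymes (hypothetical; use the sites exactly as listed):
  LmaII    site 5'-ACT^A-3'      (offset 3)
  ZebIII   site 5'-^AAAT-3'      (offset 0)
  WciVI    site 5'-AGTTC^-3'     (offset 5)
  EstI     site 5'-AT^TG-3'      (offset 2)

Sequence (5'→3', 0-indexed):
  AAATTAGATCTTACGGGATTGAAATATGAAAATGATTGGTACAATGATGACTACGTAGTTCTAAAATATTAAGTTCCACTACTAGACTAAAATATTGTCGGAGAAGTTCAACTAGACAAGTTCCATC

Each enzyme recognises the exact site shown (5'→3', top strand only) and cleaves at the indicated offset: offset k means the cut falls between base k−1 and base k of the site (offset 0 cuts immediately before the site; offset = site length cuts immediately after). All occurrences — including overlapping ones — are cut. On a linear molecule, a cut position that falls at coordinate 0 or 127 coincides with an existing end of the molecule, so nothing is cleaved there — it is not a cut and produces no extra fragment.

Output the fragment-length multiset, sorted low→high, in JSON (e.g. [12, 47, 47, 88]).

Scan for sites:
  LmaII (ACTA, off=3): starts [49, 77, 80, 85, 110] → cuts [52, 80, 83, 88, 113]
  ZebIII (AAAT, off=0): starts [0, 21, 29, 63, 89] → cuts [21, 29, 63, 89] (position 0 is a terminus of the linear molecule — no cut)
  WciVI (AGTTC, off=5): starts [56, 71, 104, 118] → cuts [61, 76, 109, 123]
  EstI (ATTG, off=2): starts [17, 34, 93] → cuts [19, 36, 95]

All cut coordinates (distinct, sorted): [19, 21, 29, 36, 52, 61, 63, 76, 80, 83, 88, 89, 95, 109, 113, 123]

Fragment lengths:
  [0,19): 19 bp
  [19,21): 2 bp
  [21,29): 8 bp
  [29,36): 7 bp
  [36,52): 16 bp
  [52,61): 9 bp
  [61,63): 2 bp
  [63,76): 13 bp
  [76,80): 4 bp
  [80,83): 3 bp
  [83,88): 5 bp
  [88,89): 1 bp
  [89,95): 6 bp
  [95,109): 14 bp
  [109,113): 4 bp
  [113,123): 10 bp
  [123,127): 4 bp

[1,2,2,3,4,4,4,5,6,7,8,9,10,13,14,16,19]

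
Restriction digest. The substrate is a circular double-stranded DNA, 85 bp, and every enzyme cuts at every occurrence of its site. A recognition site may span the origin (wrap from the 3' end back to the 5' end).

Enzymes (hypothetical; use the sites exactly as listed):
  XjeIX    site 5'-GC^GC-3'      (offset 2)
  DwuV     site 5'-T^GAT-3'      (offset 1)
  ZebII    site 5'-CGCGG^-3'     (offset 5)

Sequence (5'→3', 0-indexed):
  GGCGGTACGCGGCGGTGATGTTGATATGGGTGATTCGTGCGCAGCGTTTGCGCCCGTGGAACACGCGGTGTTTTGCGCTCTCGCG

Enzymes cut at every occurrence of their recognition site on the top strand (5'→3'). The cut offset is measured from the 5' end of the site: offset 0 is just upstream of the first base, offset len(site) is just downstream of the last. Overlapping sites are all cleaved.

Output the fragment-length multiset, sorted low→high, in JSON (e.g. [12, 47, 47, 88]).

Site scan:
  XjeIX (GCGC, off=2): starts [38, 49, 74] → cuts [40, 51, 76]
  DwuV (TGAT, off=1): starts [15, 21, 30] → cuts [16, 22, 31]
  ZebII (CGCGG, off=5): starts [7, 63, 81] → cuts [1, 12, 68]

Pooled cuts: [1, 12, 16, 22, 31, 40, 51, 68, 76]

Fragments:
  1→12: 11 bp
  12→16: 4 bp
  16→22: 6 bp
  22→31: 9 bp
  31→40: 9 bp
  40→51: 11 bp
  51→68: 17 bp
  68→76: 8 bp
  76→1 (wrap): 85-76+1 = 10 bp

[4,6,8,9,9,10,11,11,17]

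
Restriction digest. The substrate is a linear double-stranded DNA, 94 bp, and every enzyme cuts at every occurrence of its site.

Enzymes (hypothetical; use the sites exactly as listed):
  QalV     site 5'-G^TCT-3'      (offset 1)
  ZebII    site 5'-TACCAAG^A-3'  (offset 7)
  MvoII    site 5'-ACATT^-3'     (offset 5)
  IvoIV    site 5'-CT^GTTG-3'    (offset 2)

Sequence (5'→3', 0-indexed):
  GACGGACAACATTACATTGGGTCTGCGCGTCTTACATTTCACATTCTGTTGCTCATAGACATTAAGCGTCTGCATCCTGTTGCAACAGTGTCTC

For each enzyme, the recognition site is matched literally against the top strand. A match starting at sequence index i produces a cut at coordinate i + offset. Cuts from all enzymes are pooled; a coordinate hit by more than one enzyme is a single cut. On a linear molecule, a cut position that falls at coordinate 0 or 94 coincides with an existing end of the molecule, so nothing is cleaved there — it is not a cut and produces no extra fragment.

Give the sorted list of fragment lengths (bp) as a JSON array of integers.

[2,3,4,5,5,7,8,9,10,12,13,16]

Site scan:
  QalV GTCT/1: at [20, 28, 67, 89] ⇒ [21, 29, 68, 90]
  ZebII (TACCAAGA, off=7): no sites
  MvoII ACATT/5: at [8, 13, 33, 40, 58] ⇒ [13, 18, 38, 45, 63]
  IvoIV CTGTTG/2: at [45, 76] ⇒ [47, 78]

Pooled cuts: [13, 18, 21, 29, 38, 45, 47, 63, 68, 78, 90]

Fragment lengths:
  [0,13): 13 bp
  [13,18): 5 bp
  [18,21): 3 bp
  [21,29): 8 bp
  [29,38): 9 bp
  [38,45): 7 bp
  [45,47): 2 bp
  [47,63): 16 bp
  [63,68): 5 bp
  [68,78): 10 bp
  [78,90): 12 bp
  [90,94): 4 bp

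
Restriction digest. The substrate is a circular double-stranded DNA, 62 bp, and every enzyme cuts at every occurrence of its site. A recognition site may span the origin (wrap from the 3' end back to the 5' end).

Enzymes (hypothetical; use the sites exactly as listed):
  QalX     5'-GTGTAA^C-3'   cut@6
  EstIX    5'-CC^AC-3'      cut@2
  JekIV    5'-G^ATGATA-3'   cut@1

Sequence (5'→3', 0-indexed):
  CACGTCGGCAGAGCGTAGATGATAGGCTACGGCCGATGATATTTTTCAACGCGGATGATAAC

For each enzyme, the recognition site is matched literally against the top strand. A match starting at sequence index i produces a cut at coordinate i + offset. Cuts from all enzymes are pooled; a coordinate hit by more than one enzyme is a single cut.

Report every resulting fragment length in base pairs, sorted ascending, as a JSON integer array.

Site scan:
  QalX (GTGTAAC, off=6): no sites
  EstIX (CCAC, off=2): starts [61] → cuts [1]
  JekIV (GATGATA, off=1): starts [17, 34, 53] → cuts [18, 35, 54]

All cut coordinates (distinct, sorted): [1, 18, 35, 54]

Fragments:
  1→18: 17 bp
  18→35: 17 bp
  35→54: 19 bp
  54→1 (wrap): 62-54+1 = 9 bp

[9,17,17,19]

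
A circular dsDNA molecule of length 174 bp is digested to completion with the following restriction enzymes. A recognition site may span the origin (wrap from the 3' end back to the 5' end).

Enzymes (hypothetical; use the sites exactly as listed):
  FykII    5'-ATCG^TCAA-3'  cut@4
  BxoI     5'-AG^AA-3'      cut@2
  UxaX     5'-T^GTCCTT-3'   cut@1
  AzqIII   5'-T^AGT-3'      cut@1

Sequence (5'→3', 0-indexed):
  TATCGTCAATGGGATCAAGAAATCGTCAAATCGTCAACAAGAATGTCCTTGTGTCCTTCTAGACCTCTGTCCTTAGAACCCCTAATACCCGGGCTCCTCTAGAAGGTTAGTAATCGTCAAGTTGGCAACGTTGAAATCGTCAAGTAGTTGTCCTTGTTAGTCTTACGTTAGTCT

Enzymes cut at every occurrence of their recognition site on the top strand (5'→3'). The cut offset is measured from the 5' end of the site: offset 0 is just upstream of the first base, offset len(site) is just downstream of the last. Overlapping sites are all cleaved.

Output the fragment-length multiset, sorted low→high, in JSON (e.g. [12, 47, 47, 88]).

Site scan:
  FykII ATCGTCAA/4: at [1, 21, 29, 112, 135] ⇒ [5, 25, 33, 116, 139]
  BxoI AGAA/2: at [17, 39, 74, 100] ⇒ [19, 41, 76, 102]
  UxaX TGTCCTT/1: at [43, 51, 67, 148] ⇒ [44, 52, 68, 149]
  AzqIII TAGT/1: at [107, 144, 157, 168] ⇒ [108, 145, 158, 169]

All cut coordinates (distinct, sorted): [5, 19, 25, 33, 41, 44, 52, 68, 76, 102, 108, 116, 139, 145, 149, 158, 169]

Fragments:
  5→19: 14 bp
  19→25: 6 bp
  25→33: 8 bp
  33→41: 8 bp
  41→44: 3 bp
  44→52: 8 bp
  52→68: 16 bp
  68→76: 8 bp
  76→102: 26 bp
  102→108: 6 bp
  108→116: 8 bp
  116→139: 23 bp
  139→145: 6 bp
  145→149: 4 bp
  149→158: 9 bp
  158→169: 11 bp
  169→5 (wrap): 174-169+5 = 10 bp

[3,4,6,6,6,8,8,8,8,8,9,10,11,14,16,23,26]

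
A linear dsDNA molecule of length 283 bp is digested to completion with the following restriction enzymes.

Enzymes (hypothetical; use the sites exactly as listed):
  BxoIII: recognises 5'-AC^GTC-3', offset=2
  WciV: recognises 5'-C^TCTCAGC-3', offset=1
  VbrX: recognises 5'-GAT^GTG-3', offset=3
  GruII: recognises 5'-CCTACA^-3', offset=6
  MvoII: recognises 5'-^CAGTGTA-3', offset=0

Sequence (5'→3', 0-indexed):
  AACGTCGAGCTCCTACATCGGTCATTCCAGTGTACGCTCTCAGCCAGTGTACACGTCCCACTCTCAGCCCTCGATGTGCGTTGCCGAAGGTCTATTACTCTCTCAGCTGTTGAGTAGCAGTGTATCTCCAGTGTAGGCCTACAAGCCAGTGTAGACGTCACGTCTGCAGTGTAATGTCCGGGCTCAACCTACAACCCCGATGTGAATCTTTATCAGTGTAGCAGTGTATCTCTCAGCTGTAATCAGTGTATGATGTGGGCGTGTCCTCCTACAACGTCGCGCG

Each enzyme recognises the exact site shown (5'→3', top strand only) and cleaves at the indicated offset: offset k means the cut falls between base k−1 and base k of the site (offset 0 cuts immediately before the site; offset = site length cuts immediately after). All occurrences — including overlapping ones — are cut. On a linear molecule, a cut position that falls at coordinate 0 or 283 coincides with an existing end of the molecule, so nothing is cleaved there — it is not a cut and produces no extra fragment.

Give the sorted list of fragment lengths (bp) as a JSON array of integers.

Site scan:
  BxoIII (ACGTC, off=2): starts [1, 52, 154, 159, 273] → cuts [3, 54, 156, 161, 275]
  WciV (CTCTCAGC, off=1): starts [36, 60, 99, 229] → cuts [37, 61, 100, 230]
  VbrX (GATGTG, off=3): starts [72, 198, 251] → cuts [75, 201, 254]
  GruII (CCTACA, off=6): starts [11, 137, 187, 267] → cuts [17, 143, 193, 273]
  MvoII (CAGTGTA, off=0): starts [27, 44, 117, 128, 146, 166, 213, 221, 243] → cuts [27, 44, 117, 128, 146, 166, 213, 221, 243]

Pooled cuts: [3, 17, 27, 37, 44, 54, 61, 75, 100, 117, 128, 143, 146, 156, 161, 166, 193, 201, 213, 221, 230, 243, 254, 273, 275]

Fragments:
  [0,3): 3 bp
  [3,17): 14 bp
  [17,27): 10 bp
  [27,37): 10 bp
  [37,44): 7 bp
  [44,54): 10 bp
  [54,61): 7 bp
  [61,75): 14 bp
  [75,100): 25 bp
  [100,117): 17 bp
  [117,128): 11 bp
  [128,143): 15 bp
  [143,146): 3 bp
  [146,156): 10 bp
  [156,161): 5 bp
  [161,166): 5 bp
  [166,193): 27 bp
  [193,201): 8 bp
  [201,213): 12 bp
  [213,221): 8 bp
  [221,230): 9 bp
  [230,243): 13 bp
  [243,254): 11 bp
  [254,273): 19 bp
  [273,275): 2 bp
  [275,283): 8 bp

[2,3,3,5,5,7,7,8,8,8,9,10,10,10,10,11,11,12,13,14,14,15,17,19,25,27]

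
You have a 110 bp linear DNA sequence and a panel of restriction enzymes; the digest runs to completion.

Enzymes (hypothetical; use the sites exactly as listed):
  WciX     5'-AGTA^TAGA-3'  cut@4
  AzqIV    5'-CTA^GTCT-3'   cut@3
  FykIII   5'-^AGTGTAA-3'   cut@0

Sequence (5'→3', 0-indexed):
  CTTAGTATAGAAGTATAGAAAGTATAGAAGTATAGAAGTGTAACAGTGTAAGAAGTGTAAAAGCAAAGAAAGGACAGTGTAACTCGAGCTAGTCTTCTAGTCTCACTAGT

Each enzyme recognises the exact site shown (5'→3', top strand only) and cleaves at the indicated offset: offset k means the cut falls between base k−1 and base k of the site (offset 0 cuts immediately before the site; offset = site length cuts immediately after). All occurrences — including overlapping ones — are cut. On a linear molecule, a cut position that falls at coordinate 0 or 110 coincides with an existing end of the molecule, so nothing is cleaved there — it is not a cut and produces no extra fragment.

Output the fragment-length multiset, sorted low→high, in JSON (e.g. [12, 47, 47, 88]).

[4,7,8,8,8,8,9,9,11,16,22]

Scan for sites:
  WciX AGTATAGA/4: at [3, 11, 20, 28] ⇒ [7, 15, 24, 32]
  AzqIV CTAGTCT/3: at [88, 96] ⇒ [91, 99]
  FykIII AGTGTAA/0: at [36, 44, 53, 75] ⇒ [36, 44, 53, 75]

Pooled cuts: [7, 15, 24, 32, 36, 44, 53, 75, 91, 99]

Fragment lengths:
  [0,7): 7 bp
  [7,15): 8 bp
  [15,24): 9 bp
  [24,32): 8 bp
  [32,36): 4 bp
  [36,44): 8 bp
  [44,53): 9 bp
  [53,75): 22 bp
  [75,91): 16 bp
  [91,99): 8 bp
  [99,110): 11 bp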